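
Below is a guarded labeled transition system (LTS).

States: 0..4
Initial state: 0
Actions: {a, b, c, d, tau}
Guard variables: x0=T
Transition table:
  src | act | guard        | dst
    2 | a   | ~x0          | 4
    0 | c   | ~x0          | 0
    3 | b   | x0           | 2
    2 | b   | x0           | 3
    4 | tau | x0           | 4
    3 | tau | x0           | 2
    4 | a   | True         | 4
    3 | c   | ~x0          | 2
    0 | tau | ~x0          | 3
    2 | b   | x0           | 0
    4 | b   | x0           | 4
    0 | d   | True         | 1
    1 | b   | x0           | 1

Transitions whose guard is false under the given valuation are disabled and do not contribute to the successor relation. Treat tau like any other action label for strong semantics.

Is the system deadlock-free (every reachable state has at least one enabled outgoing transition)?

Reachable = {0,1}
  0: d→1  [deg 1]
  1: b→1  [deg 1]

Answer: DEADLOCK-FREE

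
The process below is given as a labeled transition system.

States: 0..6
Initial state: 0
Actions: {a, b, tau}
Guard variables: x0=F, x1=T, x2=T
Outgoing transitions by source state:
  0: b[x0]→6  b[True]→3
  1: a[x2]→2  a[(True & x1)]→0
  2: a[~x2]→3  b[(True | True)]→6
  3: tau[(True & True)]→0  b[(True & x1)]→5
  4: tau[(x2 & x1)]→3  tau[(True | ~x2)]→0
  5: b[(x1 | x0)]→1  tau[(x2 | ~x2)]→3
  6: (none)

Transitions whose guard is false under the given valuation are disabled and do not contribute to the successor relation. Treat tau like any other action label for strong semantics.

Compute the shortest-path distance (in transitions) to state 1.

Answer: 3

Working:
BFS to 1:
  L0 = {0}
  L1 = {3}
  L2 = {5}
  L3 = {1}
depth(1)=3, e.g. b·b·b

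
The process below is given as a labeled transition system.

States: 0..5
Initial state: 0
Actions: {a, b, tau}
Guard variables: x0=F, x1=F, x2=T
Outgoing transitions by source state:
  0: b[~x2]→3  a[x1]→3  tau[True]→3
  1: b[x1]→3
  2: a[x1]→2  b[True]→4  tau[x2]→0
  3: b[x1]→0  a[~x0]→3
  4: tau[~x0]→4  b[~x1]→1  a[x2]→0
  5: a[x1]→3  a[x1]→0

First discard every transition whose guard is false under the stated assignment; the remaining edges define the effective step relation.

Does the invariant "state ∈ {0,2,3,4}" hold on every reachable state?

Inv-set: {0,2,3,4}
Reach set: {0,3}
  0: ok
  3: ok

Answer: INVARIANT HOLDS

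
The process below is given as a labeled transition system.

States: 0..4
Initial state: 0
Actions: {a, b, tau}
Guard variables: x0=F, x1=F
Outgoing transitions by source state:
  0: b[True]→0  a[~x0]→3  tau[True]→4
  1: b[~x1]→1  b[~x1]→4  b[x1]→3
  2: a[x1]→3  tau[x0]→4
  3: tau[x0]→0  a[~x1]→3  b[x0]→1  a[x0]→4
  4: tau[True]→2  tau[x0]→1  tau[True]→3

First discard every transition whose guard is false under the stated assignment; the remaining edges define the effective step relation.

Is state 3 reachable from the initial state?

Guard filter leaves 8 enabled edge(s).
Layer 0: {0}
Layer 1: {3,4}  total {0,3,4}
Layer 2: {2}  total {0,2,3,4}
R = {0,2,3,4}
witness 3: a

Answer: REACHABLE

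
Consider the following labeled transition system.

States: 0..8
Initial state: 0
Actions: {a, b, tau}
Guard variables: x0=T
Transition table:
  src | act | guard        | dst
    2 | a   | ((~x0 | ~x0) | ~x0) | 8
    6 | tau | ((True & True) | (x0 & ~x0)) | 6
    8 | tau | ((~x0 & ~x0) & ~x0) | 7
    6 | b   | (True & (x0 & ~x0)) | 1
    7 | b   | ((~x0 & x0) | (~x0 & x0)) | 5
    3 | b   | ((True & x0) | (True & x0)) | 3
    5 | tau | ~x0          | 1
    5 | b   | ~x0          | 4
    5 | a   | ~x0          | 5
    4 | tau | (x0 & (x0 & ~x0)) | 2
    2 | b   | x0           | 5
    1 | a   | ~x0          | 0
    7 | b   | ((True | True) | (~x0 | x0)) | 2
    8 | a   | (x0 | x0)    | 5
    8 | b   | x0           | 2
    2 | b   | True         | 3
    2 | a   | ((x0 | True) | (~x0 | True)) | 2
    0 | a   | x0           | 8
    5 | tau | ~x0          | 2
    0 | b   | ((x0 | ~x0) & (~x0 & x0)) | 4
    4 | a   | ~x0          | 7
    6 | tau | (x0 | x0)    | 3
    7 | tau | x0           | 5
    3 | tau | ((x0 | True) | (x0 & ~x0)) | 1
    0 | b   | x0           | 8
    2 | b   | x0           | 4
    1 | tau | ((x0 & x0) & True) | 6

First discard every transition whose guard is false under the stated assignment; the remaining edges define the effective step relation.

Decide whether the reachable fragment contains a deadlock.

Answer: DEADLOCK at state 4

Trace:
Reach set: {0,1,2,3,4,5,6,8}
  0: a→8  b→8  [2 exit(s)]
  1: tau→6  [1 exit(s)]
  2: a→2  b→3  b→4  b→5  [4 exit(s)]
  3: b→3  tau→1  [2 exit(s)]
  4: ∅  [STUCK]
  5: ∅  [STUCK]
  6: tau→3  tau→6  [2 exit(s)]
  8: a→5  b→2  [2 exit(s)]
trace reaching 4: a·b·b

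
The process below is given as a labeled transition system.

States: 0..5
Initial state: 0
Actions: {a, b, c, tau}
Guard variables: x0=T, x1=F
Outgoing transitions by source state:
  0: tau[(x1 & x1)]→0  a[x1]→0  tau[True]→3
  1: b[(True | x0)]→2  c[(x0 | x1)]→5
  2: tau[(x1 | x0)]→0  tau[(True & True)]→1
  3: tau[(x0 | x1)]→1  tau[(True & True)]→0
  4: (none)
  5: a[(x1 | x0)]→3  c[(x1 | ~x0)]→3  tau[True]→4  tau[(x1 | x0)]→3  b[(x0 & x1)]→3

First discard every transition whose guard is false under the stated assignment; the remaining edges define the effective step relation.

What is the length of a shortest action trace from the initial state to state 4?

BFS to 4:
  Layer 0: {0}
  Layer 1: {3}
  Layer 2: {1}
  Layer 3: {2,5}
  Layer 4: {4}
4 enters at depth 4; path tau·tau·c·tau

Answer: 4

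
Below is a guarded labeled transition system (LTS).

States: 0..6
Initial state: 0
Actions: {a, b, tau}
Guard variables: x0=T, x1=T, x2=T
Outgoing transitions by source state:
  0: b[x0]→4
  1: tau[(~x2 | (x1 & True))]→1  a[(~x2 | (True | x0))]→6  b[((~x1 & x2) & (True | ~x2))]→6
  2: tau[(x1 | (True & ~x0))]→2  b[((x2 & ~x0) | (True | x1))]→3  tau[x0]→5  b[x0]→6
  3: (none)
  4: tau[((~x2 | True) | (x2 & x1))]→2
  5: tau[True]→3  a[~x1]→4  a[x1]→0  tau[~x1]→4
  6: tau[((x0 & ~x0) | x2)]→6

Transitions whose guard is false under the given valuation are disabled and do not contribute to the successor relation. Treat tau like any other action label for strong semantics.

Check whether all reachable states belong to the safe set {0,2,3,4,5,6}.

Allowed set {0,2,3,4,5,6}
Reach set: {0,2,3,4,5,6}
  0: ✓
  2: ✓
  3: ✓
  4: ✓
  5: ✓
  6: ✓

Answer: INVARIANT HOLDS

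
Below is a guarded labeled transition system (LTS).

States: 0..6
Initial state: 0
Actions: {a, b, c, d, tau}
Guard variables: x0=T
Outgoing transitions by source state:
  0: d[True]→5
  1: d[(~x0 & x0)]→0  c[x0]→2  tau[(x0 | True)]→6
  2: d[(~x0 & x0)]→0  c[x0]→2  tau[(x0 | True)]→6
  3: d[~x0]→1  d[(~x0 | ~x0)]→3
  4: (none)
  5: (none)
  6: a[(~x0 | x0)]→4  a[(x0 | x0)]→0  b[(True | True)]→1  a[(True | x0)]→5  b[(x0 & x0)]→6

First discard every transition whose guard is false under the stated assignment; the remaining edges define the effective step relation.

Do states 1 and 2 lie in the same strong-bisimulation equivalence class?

Refine partition for ~:
  π0 = {{0,1,2,3,4,5,6}}
  π1 = {{0},{1,2},{3,4,5},{6}}
stable after 2 split(s): 4 block(s)
class of 1: {1,2}; class of 2: {1,2}

Answer: BISIMILAR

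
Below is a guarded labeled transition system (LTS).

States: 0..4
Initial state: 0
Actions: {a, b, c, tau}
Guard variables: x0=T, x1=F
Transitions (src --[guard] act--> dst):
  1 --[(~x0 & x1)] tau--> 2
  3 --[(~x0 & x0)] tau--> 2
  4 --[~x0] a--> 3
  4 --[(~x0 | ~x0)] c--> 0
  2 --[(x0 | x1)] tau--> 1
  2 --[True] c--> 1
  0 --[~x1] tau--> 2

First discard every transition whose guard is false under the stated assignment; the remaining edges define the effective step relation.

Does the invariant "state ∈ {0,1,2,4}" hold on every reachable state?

Inv-set: {0,1,2,4}
Reach set: {0,1,2}
  0: safe
  1: safe
  2: safe

Answer: INVARIANT HOLDS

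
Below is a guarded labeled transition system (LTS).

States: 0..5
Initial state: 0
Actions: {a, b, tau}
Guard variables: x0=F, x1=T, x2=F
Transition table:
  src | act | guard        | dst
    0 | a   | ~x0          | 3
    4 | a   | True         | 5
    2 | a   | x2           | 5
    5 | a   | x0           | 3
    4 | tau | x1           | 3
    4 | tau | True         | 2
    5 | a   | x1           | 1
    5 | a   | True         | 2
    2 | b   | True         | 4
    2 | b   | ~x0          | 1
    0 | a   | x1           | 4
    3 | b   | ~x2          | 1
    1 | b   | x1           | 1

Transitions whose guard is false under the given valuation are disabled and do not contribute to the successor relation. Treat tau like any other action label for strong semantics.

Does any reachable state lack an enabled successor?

Reachable = {0,1,2,3,4,5}
  0: a→3  a→4  [2 out]
  1: b→1  [1 out]
  2: b→1  b→4  [2 out]
  3: b→1  [1 out]
  4: a→5  tau→2  tau→3  [3 out]
  5: a→1  a→2  [2 out]

Answer: DEADLOCK-FREE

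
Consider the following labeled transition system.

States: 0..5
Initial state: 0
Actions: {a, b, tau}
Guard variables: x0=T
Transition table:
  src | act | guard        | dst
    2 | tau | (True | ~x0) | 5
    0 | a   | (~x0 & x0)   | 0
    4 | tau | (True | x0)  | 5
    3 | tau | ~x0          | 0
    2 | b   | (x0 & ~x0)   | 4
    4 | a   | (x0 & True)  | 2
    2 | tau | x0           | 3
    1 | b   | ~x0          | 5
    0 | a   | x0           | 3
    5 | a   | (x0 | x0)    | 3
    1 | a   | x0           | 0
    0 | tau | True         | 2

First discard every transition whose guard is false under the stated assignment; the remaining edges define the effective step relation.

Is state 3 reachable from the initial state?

Guard filter leaves 8 enabled edge(s).
L0 = {0}
L1 = {2,3}  total {0,2,3}
L2 = {5}  total {0,2,3,5}
R = {0,2,3,5}
Path to 3: a

Answer: REACHABLE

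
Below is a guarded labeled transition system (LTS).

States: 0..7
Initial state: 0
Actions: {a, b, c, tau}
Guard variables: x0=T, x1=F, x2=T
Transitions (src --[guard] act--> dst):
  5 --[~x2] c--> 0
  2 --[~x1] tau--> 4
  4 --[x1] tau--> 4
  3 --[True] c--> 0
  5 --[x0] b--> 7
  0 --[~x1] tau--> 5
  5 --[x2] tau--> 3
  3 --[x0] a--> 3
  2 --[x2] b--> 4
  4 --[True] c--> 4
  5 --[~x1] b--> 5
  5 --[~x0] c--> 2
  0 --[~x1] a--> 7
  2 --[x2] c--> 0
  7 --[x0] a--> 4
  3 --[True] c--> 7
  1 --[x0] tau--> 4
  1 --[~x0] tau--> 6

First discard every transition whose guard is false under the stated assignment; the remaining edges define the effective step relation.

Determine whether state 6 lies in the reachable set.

14 transition(s) survive guard evaluation.
depth 0: {0}
depth 1: {5,7}  cumulative {0,5,7}
depth 2: {3,4}  cumulative {0,3,4,5,7}
R = {0,3,4,5,7}

Answer: UNREACHABLE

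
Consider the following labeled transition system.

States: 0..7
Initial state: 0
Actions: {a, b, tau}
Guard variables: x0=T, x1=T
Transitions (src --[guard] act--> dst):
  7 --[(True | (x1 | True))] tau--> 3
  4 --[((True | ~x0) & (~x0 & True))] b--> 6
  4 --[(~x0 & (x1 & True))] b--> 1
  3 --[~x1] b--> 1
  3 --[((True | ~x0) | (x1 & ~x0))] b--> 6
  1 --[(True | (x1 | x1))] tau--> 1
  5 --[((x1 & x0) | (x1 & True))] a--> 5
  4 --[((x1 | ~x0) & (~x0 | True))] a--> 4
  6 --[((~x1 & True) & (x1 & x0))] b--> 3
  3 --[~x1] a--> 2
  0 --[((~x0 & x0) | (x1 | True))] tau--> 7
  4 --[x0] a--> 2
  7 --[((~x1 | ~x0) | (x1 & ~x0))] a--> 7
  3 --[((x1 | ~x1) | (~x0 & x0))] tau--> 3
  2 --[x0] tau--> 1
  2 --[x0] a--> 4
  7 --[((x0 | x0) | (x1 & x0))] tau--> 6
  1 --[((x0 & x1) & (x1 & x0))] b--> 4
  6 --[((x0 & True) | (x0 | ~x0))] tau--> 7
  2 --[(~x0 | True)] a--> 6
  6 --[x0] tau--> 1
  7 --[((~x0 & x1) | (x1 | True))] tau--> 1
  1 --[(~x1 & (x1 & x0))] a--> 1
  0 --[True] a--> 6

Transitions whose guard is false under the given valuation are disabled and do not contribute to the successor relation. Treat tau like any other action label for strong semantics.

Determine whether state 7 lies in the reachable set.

After dropping false guards: 17 live edges.
L0 = {0}
L1 = {6,7}  cumulative {0,6,7}
L2 = {1,3}  cumulative {0,1,3,6,7}
L3 = {4}  cumulative {0,1,3,4,6,7}
L4 = {2}  cumulative {0,1,2,3,4,6,7}
Reachable = {0,1,2,3,4,6,7}
witness 7: tau

Answer: REACHABLE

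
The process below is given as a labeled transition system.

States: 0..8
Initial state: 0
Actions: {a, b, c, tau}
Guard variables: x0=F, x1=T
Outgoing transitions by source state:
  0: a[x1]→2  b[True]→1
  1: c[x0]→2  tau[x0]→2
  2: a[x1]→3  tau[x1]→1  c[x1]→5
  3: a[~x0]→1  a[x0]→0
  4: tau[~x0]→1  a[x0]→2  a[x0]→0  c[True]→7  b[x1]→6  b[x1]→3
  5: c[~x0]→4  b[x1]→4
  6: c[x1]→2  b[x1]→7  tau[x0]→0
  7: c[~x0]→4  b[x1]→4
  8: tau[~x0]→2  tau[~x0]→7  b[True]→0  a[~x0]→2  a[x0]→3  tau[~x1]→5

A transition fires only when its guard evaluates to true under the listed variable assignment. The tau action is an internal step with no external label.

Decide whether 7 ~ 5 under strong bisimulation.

Answer: BISIMILAR

Trace:
Compute ~ classes (split until stable):
  P[0] = {{0,1,2,3,4,5,6,7,8}}
  P[1] = {{0},{1},{2},{3},{4},{5,6,7},{8}}
  P[2] = {{0},{1},{2},{3},{4},{5,7},{6},{8}}
8 equivalence class(es) (converged in 3)
class of 7: {5,7}; class of 5: {5,7}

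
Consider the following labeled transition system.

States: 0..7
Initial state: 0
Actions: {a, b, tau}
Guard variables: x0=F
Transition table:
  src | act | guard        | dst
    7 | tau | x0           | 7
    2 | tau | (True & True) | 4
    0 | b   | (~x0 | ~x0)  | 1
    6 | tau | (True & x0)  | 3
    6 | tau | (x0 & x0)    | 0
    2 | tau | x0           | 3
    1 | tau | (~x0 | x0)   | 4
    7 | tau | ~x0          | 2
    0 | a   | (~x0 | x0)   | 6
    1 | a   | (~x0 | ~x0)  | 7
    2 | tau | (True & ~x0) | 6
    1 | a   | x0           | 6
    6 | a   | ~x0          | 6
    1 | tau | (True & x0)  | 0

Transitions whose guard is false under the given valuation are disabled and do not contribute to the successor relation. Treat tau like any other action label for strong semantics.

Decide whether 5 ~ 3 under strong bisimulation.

Answer: BISIMILAR

Working:
Compute ~ classes (split until stable):
  P[0] = {{0,1,2,3,4,5,6,7}}
  P[1] = {{0},{1},{2,7},{3,4,5},{6}}
  P[2] = {{0},{1},{2},{3,4,5},{6},{7}}
stable after 3 split(s): 6 block(s)
class of 5: {3,4,5}; class of 3: {3,4,5}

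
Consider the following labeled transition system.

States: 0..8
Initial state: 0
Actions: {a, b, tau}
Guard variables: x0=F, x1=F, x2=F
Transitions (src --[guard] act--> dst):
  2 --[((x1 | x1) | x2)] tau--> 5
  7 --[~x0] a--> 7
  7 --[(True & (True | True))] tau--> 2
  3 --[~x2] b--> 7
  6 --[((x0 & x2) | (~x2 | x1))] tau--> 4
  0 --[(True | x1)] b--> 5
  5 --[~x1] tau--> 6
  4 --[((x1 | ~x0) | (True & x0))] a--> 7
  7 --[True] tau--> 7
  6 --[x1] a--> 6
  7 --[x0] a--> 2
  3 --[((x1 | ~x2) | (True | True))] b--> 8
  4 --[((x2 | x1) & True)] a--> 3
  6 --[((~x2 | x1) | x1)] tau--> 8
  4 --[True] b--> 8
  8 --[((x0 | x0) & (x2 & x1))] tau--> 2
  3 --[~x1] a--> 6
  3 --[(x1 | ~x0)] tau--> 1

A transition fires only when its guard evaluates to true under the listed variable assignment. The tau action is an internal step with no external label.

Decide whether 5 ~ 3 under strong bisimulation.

Answer: NOT BISIMILAR

Trace:
Bisimulation quotient by refinement:
  P[0] = {{0,1,2,3,4,5,6,7,8}}
  P[1] = {{0},{1,2,8},{3},{4},{5,6},{7}}
  P[2] = {{0},{1,2,8},{3},{4},{5},{6},{7}}
stable after 3 split(s): 7 block(s)
[5]={5}  [3]={3}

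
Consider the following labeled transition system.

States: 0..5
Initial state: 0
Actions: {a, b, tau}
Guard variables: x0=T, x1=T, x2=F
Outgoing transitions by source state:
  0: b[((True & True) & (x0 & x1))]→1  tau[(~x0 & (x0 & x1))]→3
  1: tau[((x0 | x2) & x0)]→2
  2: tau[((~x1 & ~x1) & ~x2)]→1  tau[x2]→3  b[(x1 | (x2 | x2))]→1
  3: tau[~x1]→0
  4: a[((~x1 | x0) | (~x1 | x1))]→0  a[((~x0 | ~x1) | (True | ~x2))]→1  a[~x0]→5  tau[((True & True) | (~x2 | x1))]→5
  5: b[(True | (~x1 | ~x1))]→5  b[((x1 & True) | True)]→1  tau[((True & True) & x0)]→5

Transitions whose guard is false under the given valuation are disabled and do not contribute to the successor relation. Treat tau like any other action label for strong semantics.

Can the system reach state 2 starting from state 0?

9 transition(s) survive guard evaluation.
L0 = {0}
L1 = {1}  total {0,1}
L2 = {2}  total {0,1,2}
R = {0,1,2}
witness 2: b·tau

Answer: REACHABLE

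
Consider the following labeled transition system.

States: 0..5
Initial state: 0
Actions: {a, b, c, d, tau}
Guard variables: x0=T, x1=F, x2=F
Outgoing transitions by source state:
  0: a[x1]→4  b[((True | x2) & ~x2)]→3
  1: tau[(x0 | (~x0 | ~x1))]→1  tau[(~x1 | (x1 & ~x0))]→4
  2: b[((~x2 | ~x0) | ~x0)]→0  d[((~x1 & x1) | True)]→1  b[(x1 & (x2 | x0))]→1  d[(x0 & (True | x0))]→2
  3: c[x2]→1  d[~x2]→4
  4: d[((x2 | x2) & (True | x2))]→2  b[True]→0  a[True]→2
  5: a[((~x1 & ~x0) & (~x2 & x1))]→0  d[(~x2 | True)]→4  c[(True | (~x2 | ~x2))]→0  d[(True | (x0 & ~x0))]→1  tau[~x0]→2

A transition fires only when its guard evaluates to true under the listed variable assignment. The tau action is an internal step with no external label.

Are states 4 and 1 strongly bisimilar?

Bisimulation quotient by refinement:
  round 0: {{0,1,2,3,4,5}}
  round 1: {{0},{1},{2},{3},{4},{5}}
6 equivalence class(es) (converged in 2)
[4]={4}  [1]={1}

Answer: NOT BISIMILAR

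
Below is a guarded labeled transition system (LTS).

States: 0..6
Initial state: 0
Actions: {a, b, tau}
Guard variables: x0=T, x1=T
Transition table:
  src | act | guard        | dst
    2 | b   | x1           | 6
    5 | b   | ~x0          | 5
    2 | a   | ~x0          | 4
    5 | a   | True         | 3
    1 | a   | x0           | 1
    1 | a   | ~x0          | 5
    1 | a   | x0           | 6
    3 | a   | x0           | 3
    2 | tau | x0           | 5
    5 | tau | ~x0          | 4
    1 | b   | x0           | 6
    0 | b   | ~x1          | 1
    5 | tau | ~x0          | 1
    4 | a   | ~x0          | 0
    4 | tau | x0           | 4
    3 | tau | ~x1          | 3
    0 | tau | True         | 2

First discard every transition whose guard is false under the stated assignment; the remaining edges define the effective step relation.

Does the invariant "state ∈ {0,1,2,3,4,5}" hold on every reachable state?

Answer: INVARIANT VIOLATED at state 6

Working:
Inv-set: {0,1,2,3,4,5}
R = {0,2,3,5,6}
  0: safe
  2: safe
  3: safe
  5: safe
  6: ✗ unsafe
counterexample path to 6: tau·b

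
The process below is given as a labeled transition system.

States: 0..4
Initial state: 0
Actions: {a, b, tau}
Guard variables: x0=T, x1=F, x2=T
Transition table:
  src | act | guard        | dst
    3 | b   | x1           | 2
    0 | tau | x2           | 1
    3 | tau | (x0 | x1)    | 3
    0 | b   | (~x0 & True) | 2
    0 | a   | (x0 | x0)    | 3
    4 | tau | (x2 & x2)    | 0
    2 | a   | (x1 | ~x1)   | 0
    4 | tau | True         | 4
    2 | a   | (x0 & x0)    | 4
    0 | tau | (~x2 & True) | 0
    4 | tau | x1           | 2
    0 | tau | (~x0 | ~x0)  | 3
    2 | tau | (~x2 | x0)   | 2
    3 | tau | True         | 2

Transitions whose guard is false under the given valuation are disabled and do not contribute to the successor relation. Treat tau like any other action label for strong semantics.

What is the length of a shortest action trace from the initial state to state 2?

Answer: 2

Working:
Layered search for 2:
  L0 = {0}
  L1 = {1,3}
  L2 = {2}
first hit 2 at d=2 via a·tau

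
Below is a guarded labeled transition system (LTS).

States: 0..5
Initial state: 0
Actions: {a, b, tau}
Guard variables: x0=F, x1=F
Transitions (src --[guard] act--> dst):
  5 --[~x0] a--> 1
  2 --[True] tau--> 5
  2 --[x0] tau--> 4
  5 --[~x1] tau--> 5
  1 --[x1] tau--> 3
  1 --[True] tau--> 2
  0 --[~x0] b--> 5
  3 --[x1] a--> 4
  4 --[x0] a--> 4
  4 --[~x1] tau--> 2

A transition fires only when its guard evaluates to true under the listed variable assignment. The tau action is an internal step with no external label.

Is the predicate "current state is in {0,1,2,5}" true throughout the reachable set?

Safe = {0,1,2,5}
Reachable = {0,1,2,5}
  0: ok
  1: ok
  2: ok
  5: ok

Answer: INVARIANT HOLDS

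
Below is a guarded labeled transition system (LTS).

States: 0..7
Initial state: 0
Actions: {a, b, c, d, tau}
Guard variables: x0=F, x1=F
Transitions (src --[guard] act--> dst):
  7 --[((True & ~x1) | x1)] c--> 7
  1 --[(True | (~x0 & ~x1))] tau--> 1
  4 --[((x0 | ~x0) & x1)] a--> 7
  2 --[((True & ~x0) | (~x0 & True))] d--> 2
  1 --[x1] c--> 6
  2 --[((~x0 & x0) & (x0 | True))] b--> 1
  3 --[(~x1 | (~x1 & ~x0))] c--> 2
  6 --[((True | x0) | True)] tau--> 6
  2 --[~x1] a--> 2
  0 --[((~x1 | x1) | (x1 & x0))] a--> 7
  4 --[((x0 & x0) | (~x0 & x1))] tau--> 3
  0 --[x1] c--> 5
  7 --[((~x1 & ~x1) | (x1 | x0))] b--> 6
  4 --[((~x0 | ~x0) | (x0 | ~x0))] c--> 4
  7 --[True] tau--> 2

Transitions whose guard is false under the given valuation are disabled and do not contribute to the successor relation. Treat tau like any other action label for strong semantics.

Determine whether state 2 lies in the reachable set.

Answer: REACHABLE

Working:
10 transition(s) survive guard evaluation.
Layer 0: {0}
Layer 1: {7}  cumulative {0,7}
Layer 2: {2,6}  cumulative {0,2,6,7}
Reachable = {0,2,6,7}
witness 2: a·tau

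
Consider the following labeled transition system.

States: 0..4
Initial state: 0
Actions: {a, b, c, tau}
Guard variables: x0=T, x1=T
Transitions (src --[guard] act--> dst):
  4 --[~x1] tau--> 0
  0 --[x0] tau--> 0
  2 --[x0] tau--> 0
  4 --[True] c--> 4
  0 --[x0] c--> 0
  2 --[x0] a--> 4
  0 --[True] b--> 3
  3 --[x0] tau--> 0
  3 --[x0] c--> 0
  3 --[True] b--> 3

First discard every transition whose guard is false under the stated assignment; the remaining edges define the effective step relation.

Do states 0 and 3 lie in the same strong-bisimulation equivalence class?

Refine partition for ~:
  π0 = {{0,1,2,3,4}}
  π1 = {{0,3},{1},{2},{4}}
Fixed point at round 2; 4 class(es).
class of 0: {0,3}; class of 3: {0,3}

Answer: BISIMILAR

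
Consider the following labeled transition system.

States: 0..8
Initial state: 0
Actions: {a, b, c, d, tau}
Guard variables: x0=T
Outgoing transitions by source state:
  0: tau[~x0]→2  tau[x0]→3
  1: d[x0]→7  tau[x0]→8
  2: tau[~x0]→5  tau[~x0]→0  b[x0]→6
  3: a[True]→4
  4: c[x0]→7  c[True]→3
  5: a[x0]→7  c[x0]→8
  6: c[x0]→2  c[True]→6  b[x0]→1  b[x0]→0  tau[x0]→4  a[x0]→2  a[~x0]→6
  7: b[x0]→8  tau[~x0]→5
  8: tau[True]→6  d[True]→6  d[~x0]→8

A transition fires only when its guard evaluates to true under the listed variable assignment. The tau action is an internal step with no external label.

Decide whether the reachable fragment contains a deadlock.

Answer: DEADLOCK-FREE

Trace:
Reachable = {0,1,2,3,4,6,7,8}
  0: tau→3  [deg 1]
  1: d→7  tau→8  [deg 2]
  2: b→6  [deg 1]
  3: a→4  [deg 1]
  4: c→3  c→7  [deg 2]
  6: a→2  b→0  b→1  c→2  c→6  tau→4  [deg 6]
  7: b→8  [deg 1]
  8: d→6  tau→6  [deg 2]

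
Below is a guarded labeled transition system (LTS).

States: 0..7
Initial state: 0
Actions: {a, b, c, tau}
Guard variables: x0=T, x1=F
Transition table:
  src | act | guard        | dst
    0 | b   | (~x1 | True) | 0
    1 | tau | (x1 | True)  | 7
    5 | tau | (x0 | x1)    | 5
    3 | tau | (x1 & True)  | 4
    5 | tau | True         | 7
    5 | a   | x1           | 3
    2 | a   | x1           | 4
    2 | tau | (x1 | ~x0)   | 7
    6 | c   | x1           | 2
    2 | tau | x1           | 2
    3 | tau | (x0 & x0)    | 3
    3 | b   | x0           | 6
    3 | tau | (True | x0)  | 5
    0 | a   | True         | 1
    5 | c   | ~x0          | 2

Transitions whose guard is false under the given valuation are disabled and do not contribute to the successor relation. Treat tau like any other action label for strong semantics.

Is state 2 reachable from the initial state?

8 transition(s) survive guard evaluation.
depth 0: {0}
depth 1: {1}  total {0,1}
depth 2: {7}  total {0,1,7}
Reachable = {0,1,7}

Answer: UNREACHABLE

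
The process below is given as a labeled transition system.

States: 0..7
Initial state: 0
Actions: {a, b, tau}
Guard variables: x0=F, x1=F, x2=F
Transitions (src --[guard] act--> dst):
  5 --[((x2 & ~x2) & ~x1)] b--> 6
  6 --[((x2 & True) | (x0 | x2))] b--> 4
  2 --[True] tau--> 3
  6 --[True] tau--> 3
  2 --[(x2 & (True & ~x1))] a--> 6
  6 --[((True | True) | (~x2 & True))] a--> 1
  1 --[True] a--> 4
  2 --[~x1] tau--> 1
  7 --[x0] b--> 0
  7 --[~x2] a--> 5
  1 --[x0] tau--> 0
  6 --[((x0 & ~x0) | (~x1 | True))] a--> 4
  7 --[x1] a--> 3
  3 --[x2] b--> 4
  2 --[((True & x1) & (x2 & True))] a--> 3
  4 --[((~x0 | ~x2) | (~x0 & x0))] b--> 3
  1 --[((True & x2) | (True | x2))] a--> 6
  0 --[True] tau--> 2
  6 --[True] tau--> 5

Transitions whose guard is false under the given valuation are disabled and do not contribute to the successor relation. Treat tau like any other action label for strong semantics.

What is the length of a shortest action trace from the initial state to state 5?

Layered search for 5:
  L0 = {0}
  L1 = {2}
  L2 = {1,3}
  L3 = {4,6}
  L4 = {5}
5 enters at depth 4; path tau·tau·a·tau

Answer: 4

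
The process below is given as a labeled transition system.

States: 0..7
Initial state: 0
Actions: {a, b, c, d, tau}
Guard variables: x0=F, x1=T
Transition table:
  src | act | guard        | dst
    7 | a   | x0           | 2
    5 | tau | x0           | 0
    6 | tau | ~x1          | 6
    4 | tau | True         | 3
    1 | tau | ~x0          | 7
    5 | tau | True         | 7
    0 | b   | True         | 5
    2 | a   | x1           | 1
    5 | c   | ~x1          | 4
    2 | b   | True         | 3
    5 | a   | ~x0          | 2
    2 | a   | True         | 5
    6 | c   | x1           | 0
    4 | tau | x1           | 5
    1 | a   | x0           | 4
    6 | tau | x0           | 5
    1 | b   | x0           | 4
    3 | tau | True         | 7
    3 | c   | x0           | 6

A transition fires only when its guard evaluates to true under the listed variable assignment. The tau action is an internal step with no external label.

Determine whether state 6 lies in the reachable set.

Guard filter leaves 11 enabled edge(s).
Layer 0: {0}
Layer 1: {5}  now seen {0,5}
Layer 2: {2,7}  now seen {0,2,5,7}
Layer 3: {1,3}  now seen {0,1,2,3,5,7}
R = {0,1,2,3,5,7}

Answer: UNREACHABLE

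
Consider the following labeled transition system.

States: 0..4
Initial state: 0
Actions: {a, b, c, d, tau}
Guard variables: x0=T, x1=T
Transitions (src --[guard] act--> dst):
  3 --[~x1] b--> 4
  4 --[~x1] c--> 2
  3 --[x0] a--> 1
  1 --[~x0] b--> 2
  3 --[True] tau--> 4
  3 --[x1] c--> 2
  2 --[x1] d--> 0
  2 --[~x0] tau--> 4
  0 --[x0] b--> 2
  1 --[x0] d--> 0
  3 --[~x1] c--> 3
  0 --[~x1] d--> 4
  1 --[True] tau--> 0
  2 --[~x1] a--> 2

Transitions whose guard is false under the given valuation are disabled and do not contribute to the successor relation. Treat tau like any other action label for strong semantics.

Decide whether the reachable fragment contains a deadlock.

Answer: DEADLOCK-FREE

Working:
R = {0,2}
  0: b→2  [deg 1]
  2: d→0  [deg 1]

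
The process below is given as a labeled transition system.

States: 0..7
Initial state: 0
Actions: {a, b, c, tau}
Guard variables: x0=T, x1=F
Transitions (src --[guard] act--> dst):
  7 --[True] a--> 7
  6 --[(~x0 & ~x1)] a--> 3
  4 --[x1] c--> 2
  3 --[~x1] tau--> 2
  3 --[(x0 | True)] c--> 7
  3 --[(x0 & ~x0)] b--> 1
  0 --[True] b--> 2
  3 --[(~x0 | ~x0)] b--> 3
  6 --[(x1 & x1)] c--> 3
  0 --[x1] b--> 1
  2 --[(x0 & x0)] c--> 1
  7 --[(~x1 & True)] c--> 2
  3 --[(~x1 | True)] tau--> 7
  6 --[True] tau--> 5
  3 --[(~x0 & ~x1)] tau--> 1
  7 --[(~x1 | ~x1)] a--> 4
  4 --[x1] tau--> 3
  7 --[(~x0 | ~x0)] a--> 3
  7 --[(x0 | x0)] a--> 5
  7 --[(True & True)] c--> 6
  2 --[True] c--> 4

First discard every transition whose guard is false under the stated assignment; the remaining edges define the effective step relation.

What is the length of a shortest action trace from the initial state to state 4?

Answer: 2

Trace:
BFS to 4:
  Layer 0: {0}
  Layer 1: {2}
  Layer 2: {1,4}
4 enters at depth 2; path b·c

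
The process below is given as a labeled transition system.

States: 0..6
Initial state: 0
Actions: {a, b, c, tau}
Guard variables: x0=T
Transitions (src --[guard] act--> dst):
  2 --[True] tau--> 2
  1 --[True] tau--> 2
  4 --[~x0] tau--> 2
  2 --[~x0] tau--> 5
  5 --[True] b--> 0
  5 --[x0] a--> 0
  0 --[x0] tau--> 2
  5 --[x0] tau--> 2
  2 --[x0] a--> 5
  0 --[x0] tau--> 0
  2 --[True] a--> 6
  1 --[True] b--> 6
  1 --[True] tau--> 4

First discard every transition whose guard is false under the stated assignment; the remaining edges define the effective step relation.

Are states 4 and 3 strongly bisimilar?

Refine partition for ~:
  round 0: {{0,1,2,3,4,5,6}}
  round 1: {{0},{1},{2},{3,4,6},{5}}
stable after 2 split(s): 5 block(s)
4∈{3,4,6}, 3∈{3,4,6}

Answer: BISIMILAR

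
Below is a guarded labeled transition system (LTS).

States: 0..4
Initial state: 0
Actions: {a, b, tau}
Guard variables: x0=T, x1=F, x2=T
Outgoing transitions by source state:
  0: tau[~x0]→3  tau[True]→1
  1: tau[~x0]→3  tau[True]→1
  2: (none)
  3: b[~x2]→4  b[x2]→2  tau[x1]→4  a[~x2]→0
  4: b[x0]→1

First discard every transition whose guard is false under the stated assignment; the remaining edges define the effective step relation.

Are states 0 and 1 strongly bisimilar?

Answer: BISIMILAR

Trace:
Refine partition for ~:
  π0 = {{0,1,2,3,4}}
  π1 = {{0,1},{2},{3,4}}
  π2 = {{0,1},{2},{3},{4}}
Fixed point at round 3; 4 class(es).
[0]={0,1}  [1]={0,1}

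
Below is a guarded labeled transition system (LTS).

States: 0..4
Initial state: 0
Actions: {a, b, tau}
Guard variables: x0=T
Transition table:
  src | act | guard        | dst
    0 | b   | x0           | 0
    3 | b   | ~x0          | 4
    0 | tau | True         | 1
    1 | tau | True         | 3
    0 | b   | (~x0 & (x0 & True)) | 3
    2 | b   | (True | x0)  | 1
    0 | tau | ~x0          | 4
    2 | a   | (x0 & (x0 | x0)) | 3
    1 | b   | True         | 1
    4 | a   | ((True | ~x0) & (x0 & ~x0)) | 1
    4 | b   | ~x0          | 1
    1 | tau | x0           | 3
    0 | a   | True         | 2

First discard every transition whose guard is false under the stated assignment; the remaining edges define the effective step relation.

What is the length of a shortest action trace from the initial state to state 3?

BFS to 3:
  depth 0: {0}
  depth 1: {1,2}
  depth 2: {3}
first hit 3 at d=2 via a·a

Answer: 2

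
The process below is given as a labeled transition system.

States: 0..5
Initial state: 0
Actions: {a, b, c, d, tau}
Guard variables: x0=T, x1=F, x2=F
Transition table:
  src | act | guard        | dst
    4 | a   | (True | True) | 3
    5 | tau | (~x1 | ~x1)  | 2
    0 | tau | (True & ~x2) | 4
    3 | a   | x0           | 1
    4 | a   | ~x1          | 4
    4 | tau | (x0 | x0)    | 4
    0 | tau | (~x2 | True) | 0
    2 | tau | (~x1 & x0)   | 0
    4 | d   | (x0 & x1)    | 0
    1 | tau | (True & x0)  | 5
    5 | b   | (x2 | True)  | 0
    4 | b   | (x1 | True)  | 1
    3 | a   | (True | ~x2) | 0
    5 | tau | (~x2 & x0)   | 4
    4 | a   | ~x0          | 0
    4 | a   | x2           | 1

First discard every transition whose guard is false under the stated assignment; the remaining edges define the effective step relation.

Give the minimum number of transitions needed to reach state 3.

Answer: 2

Trace:
Layered search for 3:
  Layer 0: {0}
  Layer 1: {4}
  Layer 2: {1,3}
first hit 3 at d=2 via tau·a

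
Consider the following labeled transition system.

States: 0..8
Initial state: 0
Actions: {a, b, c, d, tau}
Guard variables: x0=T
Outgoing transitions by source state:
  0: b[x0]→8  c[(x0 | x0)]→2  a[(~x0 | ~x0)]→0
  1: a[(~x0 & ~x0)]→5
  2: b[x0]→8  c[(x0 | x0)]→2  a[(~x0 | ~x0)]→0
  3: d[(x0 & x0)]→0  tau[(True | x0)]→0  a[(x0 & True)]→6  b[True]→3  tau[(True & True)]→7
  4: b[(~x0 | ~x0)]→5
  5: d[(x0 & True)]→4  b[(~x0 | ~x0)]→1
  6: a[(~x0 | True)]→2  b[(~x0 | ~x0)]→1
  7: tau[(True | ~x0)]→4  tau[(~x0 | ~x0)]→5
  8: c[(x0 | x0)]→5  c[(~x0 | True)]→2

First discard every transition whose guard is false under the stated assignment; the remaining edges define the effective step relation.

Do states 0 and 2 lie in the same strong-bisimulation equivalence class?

Answer: BISIMILAR

Analysis:
Bisimulation quotient by refinement:
  round 0: {{0,1,2,3,4,5,6,7,8}}
  round 1: {{0,2},{1,4},{3},{5},{6},{7},{8}}
Fixed point at round 2; 7 class(es).
0∈{0,2}, 2∈{0,2}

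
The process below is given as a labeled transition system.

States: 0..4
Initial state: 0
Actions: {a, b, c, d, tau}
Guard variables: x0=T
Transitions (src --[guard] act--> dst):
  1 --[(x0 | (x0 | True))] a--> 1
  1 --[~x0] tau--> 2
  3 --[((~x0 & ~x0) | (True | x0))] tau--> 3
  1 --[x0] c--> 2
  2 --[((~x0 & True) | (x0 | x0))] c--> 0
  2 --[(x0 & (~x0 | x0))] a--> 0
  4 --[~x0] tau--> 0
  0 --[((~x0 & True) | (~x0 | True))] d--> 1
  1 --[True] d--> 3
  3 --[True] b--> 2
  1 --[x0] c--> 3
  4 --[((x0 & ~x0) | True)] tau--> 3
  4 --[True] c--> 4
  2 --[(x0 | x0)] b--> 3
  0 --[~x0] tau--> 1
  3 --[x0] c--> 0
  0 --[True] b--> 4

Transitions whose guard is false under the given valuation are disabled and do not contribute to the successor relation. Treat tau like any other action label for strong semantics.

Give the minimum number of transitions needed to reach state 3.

Answer: 2

Analysis:
Layered search for 3:
  L0 = {0}
  L1 = {1,4}
  L2 = {2,3}
depth(3)=2, e.g. b·tau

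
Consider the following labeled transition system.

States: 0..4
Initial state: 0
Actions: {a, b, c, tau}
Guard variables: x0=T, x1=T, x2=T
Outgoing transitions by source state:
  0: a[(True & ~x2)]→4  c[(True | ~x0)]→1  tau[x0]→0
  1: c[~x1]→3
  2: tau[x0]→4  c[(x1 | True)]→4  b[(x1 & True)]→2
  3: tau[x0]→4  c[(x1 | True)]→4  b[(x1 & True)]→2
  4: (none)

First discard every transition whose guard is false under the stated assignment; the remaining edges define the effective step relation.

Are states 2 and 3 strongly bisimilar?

Compute ~ classes (split until stable):
  π0 = {{0,1,2,3,4}}
  π1 = {{0},{1,4},{2,3}}
stable after 2 split(s): 3 block(s)
class of 2: {2,3}; class of 3: {2,3}

Answer: BISIMILAR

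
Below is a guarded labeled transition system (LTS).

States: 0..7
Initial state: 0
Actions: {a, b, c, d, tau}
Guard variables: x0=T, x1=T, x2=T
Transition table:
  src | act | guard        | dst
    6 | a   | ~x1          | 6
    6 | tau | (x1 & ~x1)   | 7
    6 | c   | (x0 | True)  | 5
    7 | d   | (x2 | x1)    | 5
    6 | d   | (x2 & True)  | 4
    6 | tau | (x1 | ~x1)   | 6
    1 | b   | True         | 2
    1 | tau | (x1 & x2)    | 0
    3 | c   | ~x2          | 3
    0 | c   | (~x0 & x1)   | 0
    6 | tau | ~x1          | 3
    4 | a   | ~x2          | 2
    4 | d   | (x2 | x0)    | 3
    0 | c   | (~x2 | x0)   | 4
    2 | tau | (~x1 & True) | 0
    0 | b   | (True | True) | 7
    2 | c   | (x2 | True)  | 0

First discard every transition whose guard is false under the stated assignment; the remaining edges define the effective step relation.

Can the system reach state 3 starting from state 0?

Answer: REACHABLE

Working:
After dropping false guards: 10 live edges.
Layer 0: {0}
Layer 1: {4,7}  total {0,4,7}
Layer 2: {3,5}  total {0,3,4,5,7}
Reach set: {0,3,4,5,7}
Path to 3: c·d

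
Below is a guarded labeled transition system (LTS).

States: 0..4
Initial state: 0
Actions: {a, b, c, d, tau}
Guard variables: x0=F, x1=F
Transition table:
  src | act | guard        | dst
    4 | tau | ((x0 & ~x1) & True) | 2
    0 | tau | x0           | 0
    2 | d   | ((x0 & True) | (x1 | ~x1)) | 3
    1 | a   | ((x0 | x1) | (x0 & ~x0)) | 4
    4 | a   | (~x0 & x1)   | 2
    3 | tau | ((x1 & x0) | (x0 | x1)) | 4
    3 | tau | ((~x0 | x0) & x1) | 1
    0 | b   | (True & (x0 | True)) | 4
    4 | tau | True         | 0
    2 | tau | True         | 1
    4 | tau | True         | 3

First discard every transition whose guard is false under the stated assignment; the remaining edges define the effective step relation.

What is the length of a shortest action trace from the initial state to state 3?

Answer: 2

Analysis:
BFS to 3:
  L0 = {0}
  L1 = {4}
  L2 = {3}
depth(3)=2, e.g. b·tau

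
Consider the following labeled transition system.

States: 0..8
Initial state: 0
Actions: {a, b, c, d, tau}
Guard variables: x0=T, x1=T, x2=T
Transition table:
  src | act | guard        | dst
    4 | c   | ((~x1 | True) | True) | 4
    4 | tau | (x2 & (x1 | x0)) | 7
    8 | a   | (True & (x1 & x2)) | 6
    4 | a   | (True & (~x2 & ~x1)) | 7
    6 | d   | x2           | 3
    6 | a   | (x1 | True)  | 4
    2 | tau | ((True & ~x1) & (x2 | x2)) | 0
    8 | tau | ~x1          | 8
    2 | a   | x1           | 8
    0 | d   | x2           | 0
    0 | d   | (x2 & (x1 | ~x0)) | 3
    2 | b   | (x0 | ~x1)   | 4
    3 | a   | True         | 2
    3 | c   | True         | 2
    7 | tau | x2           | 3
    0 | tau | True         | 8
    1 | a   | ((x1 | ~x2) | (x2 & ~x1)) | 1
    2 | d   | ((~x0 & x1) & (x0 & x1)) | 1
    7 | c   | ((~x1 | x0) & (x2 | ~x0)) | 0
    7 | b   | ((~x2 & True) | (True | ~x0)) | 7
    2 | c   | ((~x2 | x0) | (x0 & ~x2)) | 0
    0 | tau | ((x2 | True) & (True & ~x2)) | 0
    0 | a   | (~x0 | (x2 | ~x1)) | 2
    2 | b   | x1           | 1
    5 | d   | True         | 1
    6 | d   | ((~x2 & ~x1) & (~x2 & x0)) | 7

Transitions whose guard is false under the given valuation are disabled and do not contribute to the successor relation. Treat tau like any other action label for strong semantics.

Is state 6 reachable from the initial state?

Answer: REACHABLE

Analysis:
Guard filter leaves 20 enabled edge(s).
depth 0: {0}
depth 1: {2,3,8}  now seen {0,2,3,8}
depth 2: {1,4,6}  now seen {0,1,2,3,4,6,8}
depth 3: {7}  now seen {0,1,2,3,4,6,7,8}
R = {0,1,2,3,4,6,7,8}
trace reaching 6: tau·a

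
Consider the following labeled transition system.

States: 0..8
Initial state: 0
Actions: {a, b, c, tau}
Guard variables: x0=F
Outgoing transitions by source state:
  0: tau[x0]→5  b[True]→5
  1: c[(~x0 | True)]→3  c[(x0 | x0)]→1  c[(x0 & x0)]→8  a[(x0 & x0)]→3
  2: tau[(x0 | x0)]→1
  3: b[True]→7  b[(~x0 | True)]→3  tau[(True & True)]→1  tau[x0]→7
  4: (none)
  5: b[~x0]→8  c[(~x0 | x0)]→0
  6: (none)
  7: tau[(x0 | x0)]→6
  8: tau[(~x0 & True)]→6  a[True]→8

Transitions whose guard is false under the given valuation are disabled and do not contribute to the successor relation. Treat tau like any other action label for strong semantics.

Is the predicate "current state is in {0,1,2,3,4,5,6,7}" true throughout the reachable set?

Answer: INVARIANT VIOLATED at state 8

Working:
Inv-set: {0,1,2,3,4,5,6,7}
R = {0,5,6,8}
  0: ✓
  5: ✓
  6: ✓
  8: outside
reach 8 via b·b — violates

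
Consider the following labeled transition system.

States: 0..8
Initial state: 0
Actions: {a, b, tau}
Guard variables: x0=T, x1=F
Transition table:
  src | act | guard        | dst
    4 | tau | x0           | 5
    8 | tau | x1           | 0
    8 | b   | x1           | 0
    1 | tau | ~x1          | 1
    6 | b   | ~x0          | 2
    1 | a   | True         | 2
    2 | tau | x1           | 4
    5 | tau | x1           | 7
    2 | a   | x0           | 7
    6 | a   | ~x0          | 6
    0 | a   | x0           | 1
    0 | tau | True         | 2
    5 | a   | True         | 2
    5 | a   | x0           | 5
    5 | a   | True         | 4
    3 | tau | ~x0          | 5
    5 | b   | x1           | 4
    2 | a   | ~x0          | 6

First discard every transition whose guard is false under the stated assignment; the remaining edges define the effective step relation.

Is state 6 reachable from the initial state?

Guard filter leaves 9 enabled edge(s).
Layer 0: {0}
Layer 1: {1,2}  total {0,1,2}
Layer 2: {7}  total {0,1,2,7}
Reach set: {0,1,2,7}

Answer: UNREACHABLE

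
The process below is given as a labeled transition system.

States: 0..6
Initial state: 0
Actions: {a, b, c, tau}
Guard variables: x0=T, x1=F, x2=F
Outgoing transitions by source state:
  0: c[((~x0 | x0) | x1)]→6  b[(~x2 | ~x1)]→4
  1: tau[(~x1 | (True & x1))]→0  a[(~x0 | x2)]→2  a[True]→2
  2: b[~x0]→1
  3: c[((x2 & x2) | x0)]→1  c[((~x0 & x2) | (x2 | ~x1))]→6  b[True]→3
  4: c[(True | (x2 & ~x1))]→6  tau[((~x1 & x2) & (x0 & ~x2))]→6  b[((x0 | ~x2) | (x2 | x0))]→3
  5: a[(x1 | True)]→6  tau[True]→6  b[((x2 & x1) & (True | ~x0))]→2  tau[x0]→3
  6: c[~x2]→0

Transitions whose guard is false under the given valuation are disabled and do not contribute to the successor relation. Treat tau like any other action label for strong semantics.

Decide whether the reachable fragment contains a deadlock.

Reachable = {0,1,2,3,4,6}
  0: b→4  c→6  [2 out]
  1: a→2  tau→0  [2 out]
  2: ∅  [STUCK]
  3: b→3  c→1  c→6  [3 out]
  4: b→3  c→6  [2 out]
  6: c→0  [1 out]
witness 2: b·b·c·a

Answer: DEADLOCK at state 2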